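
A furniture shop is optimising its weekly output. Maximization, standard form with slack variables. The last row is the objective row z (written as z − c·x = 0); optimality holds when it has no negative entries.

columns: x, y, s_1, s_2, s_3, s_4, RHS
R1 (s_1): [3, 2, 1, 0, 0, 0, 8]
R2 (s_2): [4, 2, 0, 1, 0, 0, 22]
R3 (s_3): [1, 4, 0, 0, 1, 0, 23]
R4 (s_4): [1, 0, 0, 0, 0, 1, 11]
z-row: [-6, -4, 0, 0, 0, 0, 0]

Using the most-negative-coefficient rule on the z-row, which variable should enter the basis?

Negative z-row entries: x: -6, y: -4.
The most negative is -6 in column x, so x enters.

x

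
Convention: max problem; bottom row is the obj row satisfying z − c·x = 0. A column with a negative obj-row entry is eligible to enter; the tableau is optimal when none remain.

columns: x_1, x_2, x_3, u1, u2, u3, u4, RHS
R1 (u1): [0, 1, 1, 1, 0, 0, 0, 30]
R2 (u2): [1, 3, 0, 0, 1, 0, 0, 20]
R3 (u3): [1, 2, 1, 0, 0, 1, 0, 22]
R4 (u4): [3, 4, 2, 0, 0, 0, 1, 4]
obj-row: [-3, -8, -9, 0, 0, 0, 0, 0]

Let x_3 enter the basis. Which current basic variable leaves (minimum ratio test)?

u4

Column x_3 entries and ratios — u1: 30/1 = 30; u2: 0 ≤ 0, skip; u3: 22/1 = 22; u4: 4/2 = 2.
Smallest ratio is 2 in the row of u4, so u4 leaves.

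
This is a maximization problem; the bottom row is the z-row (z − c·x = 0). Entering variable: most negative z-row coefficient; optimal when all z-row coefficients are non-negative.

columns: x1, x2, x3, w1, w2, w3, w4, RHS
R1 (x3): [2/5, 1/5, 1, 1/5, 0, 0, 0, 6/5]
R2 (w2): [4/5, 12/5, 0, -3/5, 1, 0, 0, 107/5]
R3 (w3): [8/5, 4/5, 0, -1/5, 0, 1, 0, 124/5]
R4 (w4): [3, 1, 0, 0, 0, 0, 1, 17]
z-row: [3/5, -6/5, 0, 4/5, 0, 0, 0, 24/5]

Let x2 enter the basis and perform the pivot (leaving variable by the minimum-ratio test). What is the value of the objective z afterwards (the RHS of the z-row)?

Ratio test on column x2 — row 1: (6/5)/(1/5) = 6; row 2: (107/5)/(12/5) = 107/12; row 3: (124/5)/(4/5) = 31; row 4: 17/1 = 17. Minimum is 6 at row 1 (x3 leaves); pivot element 1/5.
Pivot on row 1; the z-row RHS becomes 24/5 − (-6/5)·6 = 12.

12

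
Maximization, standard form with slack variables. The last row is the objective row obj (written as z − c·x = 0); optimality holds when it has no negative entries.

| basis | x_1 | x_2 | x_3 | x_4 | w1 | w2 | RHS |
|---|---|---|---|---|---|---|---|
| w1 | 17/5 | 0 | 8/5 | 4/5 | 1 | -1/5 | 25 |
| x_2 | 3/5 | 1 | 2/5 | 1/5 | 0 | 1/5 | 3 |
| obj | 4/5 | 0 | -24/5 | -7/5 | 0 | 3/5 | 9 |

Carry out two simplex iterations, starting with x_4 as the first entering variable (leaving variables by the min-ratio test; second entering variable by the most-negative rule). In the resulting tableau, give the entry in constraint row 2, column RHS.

15/2

Ratio test on column x_4 — row 1: 25/(4/5) = 125/4; row 2: 3/(1/5) = 15. Minimum is 15 at row 2 (x_2 leaves); pivot element 1/5.
Divide row 2 by 1/5; eliminate column x_4 from the other rows.
Second iteration: most negative obj-row entry is -2 in column x_3, so x_3 enters.
Ratio test on column x_3 — row 1: entry 0 ≤ 0; row 2: 15/2 = 15/2. Minimum is 15/2 at row 2 (x_4 leaves); pivot element 2.
Divide row 2 by 2; eliminate column x_3 from the other rows.
After both pivots, the entry at constraint row 2, column RHS is 15/2.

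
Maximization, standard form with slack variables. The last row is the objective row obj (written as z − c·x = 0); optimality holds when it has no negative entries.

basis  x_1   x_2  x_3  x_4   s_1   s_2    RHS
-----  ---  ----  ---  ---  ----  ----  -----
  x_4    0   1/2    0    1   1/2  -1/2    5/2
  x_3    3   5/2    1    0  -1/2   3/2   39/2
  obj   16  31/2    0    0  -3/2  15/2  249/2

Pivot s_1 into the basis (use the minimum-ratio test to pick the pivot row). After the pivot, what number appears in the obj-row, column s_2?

6

Ratio test on column s_1 — row 1: (5/2)/(1/2) = 5; row 2: entry -1/2 ≤ 0. Minimum is 5 at row 1 (x_4 leaves); pivot element 1/2.
Divide row 1 by 1/2; eliminate column s_1 from the other rows.
obj-row update in column s_2: 15/2 − (-3/2)·(-1) = 6.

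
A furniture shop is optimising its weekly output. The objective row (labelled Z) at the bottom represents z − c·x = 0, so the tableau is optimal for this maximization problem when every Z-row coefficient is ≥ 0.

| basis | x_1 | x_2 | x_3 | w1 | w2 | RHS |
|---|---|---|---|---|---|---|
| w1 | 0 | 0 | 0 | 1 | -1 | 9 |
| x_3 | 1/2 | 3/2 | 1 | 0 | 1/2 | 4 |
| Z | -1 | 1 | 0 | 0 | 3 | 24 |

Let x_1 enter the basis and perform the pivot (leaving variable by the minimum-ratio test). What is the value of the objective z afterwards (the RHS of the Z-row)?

Ratio test on column x_1 — row 1: entry 0 ≤ 0; row 2: 4/(1/2) = 8. Minimum is 8 at row 2 (x_3 leaves); pivot element 1/2.
Pivot on row 2; the Z-row RHS becomes 24 − (-1)·8 = 32.

32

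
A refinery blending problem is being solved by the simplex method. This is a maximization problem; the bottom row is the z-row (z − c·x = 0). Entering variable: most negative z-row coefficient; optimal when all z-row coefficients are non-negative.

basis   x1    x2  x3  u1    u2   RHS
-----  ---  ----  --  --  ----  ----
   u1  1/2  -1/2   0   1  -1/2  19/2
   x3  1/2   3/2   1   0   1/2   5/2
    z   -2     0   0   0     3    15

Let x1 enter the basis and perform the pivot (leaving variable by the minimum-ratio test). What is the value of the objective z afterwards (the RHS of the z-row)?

25

Ratio test on column x1 — row 1: (19/2)/(1/2) = 19; row 2: (5/2)/(1/2) = 5. Minimum is 5 at row 2 (x3 leaves); pivot element 1/2.
Pivot on row 2; the z-row RHS becomes 15 − (-2)·5 = 25.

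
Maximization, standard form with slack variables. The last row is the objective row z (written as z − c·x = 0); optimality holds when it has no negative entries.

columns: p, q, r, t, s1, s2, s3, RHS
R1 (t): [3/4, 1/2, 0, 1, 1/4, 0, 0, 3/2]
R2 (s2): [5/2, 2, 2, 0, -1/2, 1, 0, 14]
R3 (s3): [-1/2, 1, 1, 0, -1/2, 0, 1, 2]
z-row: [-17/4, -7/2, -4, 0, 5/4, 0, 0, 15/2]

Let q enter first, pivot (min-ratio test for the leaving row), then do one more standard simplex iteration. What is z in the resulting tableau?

35/2

Ratio test on column q — row 1: (3/2)/(1/2) = 3; row 2: 14/2 = 7; row 3: 2/1 = 2. Minimum is 2 at row 3 (s3 leaves); pivot element 1.
Pivot on row 3; the z-row RHS becomes 15/2 − (-7/2)·2 = 29/2.
Next entering variable (most negative z-row entry -6): p.
Ratio test on column p — row 1: (1/2)/1 = 1/2; row 2: 10/(7/2) = 20/7; row 3: entry -1/2 ≤ 0. Minimum is 1/2 at row 1 (t leaves); pivot element 1.
After the second pivot the z-row RHS is 29/2 − (-6)·(1/2) = 35/2.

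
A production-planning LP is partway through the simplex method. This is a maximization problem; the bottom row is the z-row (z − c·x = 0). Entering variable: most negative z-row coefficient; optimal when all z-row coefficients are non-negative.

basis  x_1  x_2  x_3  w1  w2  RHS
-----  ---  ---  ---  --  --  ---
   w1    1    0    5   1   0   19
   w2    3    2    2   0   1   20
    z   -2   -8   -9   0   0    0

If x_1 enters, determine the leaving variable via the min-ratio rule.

Column x_1 entries and ratios — w1: 19/1 = 19; w2: 20/3 = 20/3.
Smallest ratio is 20/3 in the row of w2, so w2 leaves.

w2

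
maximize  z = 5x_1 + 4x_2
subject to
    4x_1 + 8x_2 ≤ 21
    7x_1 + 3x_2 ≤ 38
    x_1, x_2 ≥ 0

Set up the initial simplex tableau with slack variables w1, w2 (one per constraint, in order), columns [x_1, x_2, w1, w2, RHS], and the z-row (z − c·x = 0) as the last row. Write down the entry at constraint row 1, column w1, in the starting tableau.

Slack w1 belongs to constraint 1; its column is the unit vector e_1, so the entry in row 1 is 1.

1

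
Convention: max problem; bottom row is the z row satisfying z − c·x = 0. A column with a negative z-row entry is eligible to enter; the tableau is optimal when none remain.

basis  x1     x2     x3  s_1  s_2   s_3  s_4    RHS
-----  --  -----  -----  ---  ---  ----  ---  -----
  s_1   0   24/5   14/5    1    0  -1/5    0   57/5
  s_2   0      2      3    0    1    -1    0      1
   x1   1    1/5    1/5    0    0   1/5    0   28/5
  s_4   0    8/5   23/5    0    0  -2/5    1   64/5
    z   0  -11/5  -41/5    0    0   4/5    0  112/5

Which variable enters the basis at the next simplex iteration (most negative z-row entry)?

Negative z-row entries: x2: -11/5, x3: -41/5.
The most negative is -41/5 in column x3, so x3 enters.

x3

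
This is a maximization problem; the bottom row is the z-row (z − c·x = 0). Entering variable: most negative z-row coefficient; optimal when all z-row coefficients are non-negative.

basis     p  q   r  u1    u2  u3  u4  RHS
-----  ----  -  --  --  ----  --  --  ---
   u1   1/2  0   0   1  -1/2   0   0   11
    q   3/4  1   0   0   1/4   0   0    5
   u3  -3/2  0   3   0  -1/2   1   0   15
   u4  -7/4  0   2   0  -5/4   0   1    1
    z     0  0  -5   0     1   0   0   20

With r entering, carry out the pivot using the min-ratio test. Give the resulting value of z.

45/2

Ratio test on column r — row 1: entry 0 ≤ 0; row 2: entry 0 ≤ 0; row 3: 15/3 = 5; row 4: 1/2 = 1/2. Minimum is 1/2 at row 4 (u4 leaves); pivot element 2.
Pivot on row 4; the z-row RHS becomes 20 − (-5)·(1/2) = 45/2.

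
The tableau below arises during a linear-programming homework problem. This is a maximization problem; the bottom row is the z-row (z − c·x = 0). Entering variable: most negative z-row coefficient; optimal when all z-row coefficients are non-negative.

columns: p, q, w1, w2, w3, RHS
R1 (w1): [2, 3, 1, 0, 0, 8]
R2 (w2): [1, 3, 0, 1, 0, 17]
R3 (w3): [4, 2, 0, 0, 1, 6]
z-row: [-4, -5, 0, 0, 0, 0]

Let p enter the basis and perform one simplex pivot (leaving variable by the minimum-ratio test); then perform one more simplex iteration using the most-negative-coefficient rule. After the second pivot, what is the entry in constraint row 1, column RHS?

Ratio test on column p — row 1: 8/2 = 4; row 2: 17/1 = 17; row 3: 6/4 = 3/2. Minimum is 3/2 at row 3 (w3 leaves); pivot element 4.
Divide row 3 by 4; eliminate column p from the other rows.
Second iteration: most negative z-row entry is -3 in column q, so q enters.
Ratio test on column q — row 1: 5/2 = 5/2; row 2: (31/2)/(5/2) = 31/5; row 3: (3/2)/(1/2) = 3. Minimum is 5/2 at row 1 (w1 leaves); pivot element 2.
Divide row 1 by 2; eliminate column q from the other rows.
After both pivots, the entry at constraint row 1, column RHS is 5/2.

5/2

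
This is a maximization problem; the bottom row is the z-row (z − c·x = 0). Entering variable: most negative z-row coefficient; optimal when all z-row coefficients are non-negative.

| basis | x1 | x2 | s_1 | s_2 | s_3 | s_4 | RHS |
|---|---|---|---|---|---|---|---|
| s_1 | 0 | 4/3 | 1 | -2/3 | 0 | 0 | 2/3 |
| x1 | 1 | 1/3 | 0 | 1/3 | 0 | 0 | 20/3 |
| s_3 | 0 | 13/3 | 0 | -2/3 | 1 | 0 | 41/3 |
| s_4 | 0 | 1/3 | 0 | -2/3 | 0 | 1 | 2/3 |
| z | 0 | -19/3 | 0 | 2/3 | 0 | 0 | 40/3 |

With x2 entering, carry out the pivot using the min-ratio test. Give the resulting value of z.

33/2

Ratio test on column x2 — row 1: (2/3)/(4/3) = 1/2; row 2: (20/3)/(1/3) = 20; row 3: (41/3)/(13/3) = 41/13; row 4: (2/3)/(1/3) = 2. Minimum is 1/2 at row 1 (s_1 leaves); pivot element 4/3.
Pivot on row 1; the z-row RHS becomes 40/3 − (-19/3)·(1/2) = 33/2.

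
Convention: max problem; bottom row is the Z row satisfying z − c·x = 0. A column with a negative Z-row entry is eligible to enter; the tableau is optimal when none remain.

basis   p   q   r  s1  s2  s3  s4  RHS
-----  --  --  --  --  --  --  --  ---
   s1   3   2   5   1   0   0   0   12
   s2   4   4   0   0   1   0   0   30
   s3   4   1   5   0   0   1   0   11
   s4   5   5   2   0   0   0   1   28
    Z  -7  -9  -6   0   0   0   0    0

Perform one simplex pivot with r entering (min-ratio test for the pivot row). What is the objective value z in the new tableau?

66/5

Ratio test on column r — row 1: 12/5 = 12/5; row 2: entry 0 ≤ 0; row 3: 11/5 = 11/5; row 4: 28/2 = 14. Minimum is 11/5 at row 3 (s3 leaves); pivot element 5.
Pivot on row 3; the Z-row RHS becomes 0 − (-6)·(11/5) = 66/5.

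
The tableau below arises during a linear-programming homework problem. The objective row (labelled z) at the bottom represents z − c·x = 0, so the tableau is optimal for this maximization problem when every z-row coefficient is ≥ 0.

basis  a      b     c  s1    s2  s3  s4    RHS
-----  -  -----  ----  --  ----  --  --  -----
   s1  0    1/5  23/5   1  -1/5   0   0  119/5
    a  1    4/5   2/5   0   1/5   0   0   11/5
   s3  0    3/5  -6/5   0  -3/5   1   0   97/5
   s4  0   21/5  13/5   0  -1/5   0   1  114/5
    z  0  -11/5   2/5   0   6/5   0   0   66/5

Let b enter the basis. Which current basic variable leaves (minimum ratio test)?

a

Column b entries and ratios — s1: (119/5)/(1/5) = 119; a: (11/5)/(4/5) = 11/4; s3: (97/5)/(3/5) = 97/3; s4: (114/5)/(21/5) = 38/7.
Smallest ratio is 11/4 in the row of a, so a leaves.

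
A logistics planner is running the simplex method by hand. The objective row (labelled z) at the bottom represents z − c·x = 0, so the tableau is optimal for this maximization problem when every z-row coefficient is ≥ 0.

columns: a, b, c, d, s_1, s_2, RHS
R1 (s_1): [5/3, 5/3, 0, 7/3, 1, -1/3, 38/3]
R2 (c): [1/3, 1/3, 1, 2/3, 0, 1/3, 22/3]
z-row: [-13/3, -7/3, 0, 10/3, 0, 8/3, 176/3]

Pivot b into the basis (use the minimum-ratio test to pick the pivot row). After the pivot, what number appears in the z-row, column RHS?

382/5

Ratio test on column b — row 1: (38/3)/(5/3) = 38/5; row 2: (22/3)/(1/3) = 22. Minimum is 38/5 at row 1 (s_1 leaves); pivot element 5/3.
Divide row 1 by 5/3; eliminate column b from the other rows.
z-row update in column RHS: 176/3 − (-7/3)·(38/5) = 382/5.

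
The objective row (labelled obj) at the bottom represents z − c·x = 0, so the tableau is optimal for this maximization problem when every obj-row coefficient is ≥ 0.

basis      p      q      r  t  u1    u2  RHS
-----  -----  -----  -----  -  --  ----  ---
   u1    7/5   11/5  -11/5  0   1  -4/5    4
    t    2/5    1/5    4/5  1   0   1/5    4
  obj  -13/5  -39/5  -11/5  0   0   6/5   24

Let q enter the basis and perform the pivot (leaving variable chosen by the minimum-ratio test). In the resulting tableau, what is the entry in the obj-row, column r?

-10

Ratio test on column q — row 1: 4/(11/5) = 20/11; row 2: 4/(1/5) = 20. Minimum is 20/11 at row 1 (u1 leaves); pivot element 11/5.
Divide row 1 by 11/5; eliminate column q from the other rows.
obj-row update in column r: -11/5 − (-39/5)·(-1) = -10.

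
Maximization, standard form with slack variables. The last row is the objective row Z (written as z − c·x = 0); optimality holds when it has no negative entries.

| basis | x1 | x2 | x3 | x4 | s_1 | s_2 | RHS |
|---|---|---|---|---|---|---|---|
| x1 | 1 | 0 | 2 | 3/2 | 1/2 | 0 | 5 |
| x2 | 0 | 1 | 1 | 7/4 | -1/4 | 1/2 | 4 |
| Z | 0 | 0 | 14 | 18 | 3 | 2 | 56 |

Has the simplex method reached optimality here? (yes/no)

yes

Every Z-row coefficient is ≥ 0, so the tableau is optimal.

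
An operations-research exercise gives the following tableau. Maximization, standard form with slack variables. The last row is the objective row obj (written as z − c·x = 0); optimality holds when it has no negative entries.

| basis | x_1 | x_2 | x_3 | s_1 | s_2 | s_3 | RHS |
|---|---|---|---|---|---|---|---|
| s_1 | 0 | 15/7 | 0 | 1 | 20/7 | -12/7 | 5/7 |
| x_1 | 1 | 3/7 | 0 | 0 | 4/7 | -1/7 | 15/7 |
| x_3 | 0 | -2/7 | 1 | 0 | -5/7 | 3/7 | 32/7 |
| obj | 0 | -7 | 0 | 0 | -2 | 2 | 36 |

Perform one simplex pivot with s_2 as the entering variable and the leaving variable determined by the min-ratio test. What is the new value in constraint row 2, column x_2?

0

Ratio test on column s_2 — row 1: (5/7)/(20/7) = 1/4; row 2: (15/7)/(4/7) = 15/4; row 3: entry -5/7 ≤ 0. Minimum is 1/4 at row 1 (s_1 leaves); pivot element 20/7.
Divide row 1 by 20/7; eliminate column s_2 from the other rows.
Row 2 update in column x_2: 3/7 − (4/7)·(3/4) = 0.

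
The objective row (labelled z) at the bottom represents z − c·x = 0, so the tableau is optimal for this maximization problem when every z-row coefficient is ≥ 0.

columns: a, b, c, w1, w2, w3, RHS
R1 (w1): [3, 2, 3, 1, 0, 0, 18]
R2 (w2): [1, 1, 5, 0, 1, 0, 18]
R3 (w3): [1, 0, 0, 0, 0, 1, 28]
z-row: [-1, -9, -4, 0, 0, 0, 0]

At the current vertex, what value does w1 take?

w1 is basic (row 1); its value is the RHS of that row, 18.

18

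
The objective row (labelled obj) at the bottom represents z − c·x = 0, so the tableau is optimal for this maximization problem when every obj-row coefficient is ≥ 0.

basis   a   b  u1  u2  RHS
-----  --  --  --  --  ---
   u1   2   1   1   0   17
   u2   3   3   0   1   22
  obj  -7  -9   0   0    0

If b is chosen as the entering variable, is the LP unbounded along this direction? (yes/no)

Column b has positive entries in row(s) 1, 2, so the ratio test bounds it — not unbounded.

no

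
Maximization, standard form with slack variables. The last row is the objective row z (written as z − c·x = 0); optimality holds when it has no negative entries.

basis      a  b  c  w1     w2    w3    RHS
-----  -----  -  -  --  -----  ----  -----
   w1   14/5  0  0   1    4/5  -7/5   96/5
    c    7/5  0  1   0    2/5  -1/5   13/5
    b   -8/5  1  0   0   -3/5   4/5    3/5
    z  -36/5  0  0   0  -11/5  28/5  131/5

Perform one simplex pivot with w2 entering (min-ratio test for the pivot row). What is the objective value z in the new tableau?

81/2

Ratio test on column w2 — row 1: (96/5)/(4/5) = 24; row 2: (13/5)/(2/5) = 13/2; row 3: entry -3/5 ≤ 0. Minimum is 13/2 at row 2 (c leaves); pivot element 2/5.
Pivot on row 2; the z-row RHS becomes 131/5 − (-11/5)·(13/2) = 81/2.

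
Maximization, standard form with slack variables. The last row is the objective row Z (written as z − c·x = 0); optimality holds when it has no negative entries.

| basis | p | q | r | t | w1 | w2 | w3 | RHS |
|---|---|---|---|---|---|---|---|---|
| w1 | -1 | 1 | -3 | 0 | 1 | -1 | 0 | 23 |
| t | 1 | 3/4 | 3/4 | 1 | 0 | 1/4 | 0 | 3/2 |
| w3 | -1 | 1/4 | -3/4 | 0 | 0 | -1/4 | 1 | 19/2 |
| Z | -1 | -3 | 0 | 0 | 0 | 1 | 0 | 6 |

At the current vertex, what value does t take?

3/2

t is basic (row 2); its value is the RHS of that row, 3/2.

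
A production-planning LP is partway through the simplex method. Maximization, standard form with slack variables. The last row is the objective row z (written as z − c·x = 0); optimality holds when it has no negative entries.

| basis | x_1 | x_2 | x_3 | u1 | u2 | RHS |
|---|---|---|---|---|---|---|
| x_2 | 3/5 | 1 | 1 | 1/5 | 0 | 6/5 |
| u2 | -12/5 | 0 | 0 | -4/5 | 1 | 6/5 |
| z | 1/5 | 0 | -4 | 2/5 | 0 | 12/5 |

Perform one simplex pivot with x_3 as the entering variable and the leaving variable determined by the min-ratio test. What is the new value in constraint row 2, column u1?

Ratio test on column x_3 — row 1: (6/5)/1 = 6/5; row 2: entry 0 ≤ 0. Minimum is 6/5 at row 1 (x_2 leaves); pivot element 1.
Divide row 1 by 1; eliminate column x_3 from the other rows.
Row 2 update in column u1: -4/5 − 0·(1/5) = -4/5.

-4/5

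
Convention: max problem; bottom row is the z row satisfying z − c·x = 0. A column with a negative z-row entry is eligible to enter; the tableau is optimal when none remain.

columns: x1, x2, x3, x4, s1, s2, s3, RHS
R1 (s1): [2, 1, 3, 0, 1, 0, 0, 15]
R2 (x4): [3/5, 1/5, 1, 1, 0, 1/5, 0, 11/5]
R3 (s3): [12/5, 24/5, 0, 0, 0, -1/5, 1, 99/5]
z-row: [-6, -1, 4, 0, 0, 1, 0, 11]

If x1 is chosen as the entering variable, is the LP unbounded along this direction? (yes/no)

Column x1 has positive entries in row(s) 1, 2, 3, so the ratio test bounds it — not unbounded.

no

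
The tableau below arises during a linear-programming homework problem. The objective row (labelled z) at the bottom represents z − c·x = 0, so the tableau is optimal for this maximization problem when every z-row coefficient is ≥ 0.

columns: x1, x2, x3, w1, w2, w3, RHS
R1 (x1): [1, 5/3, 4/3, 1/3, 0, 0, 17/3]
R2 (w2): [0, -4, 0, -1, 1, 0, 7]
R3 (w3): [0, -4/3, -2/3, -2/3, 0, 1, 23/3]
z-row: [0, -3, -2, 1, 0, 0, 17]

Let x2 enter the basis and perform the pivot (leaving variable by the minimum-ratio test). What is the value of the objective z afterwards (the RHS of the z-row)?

Ratio test on column x2 — row 1: (17/3)/(5/3) = 17/5; row 2: entry -4 ≤ 0; row 3: entry -4/3 ≤ 0. Minimum is 17/5 at row 1 (x1 leaves); pivot element 5/3.
Pivot on row 1; the z-row RHS becomes 17 − (-3)·(17/5) = 136/5.

136/5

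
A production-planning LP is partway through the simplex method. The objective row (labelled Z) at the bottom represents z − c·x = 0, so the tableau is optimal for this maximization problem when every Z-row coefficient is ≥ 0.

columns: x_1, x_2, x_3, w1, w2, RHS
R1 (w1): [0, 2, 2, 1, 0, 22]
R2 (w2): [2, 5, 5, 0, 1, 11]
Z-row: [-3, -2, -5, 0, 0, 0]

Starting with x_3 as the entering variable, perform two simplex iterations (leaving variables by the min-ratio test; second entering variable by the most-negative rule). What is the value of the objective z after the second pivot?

Ratio test on column x_3 — row 1: 22/2 = 11; row 2: 11/5 = 11/5. Minimum is 11/5 at row 2 (w2 leaves); pivot element 5.
Pivot on row 2; the Z-row RHS becomes 0 − (-5)·(11/5) = 11.
Next entering variable (most negative Z-row entry -1): x_1.
Ratio test on column x_1 — row 1: entry -4/5 ≤ 0; row 2: (11/5)/(2/5) = 11/2. Minimum is 11/2 at row 2 (x_3 leaves); pivot element 2/5.
After the second pivot the Z-row RHS is 11 − (-1)·(11/2) = 33/2.

33/2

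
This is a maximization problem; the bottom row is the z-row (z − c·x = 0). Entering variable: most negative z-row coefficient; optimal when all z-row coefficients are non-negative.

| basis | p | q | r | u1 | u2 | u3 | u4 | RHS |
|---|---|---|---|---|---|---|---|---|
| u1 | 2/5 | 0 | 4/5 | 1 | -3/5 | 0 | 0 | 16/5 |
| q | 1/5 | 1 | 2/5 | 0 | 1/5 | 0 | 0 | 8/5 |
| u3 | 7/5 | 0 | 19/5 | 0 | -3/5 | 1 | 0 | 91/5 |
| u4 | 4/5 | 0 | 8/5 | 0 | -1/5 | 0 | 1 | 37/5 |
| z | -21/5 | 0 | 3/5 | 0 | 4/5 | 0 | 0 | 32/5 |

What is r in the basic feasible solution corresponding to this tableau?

r is not in the basis, so in the current basic feasible solution r = 0.

0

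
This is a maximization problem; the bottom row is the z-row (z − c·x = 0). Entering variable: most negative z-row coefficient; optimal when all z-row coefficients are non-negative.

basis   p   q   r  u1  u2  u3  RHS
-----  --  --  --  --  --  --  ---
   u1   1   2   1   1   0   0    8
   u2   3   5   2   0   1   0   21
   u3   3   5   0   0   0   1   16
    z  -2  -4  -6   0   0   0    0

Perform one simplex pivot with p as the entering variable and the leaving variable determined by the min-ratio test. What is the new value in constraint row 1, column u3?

-1/3

Ratio test on column p — row 1: 8/1 = 8; row 2: 21/3 = 7; row 3: 16/3 = 16/3. Minimum is 16/3 at row 3 (u3 leaves); pivot element 3.
Divide row 3 by 3; eliminate column p from the other rows.
Row 1 update in column u3: 0 − 1·(1/3) = -1/3.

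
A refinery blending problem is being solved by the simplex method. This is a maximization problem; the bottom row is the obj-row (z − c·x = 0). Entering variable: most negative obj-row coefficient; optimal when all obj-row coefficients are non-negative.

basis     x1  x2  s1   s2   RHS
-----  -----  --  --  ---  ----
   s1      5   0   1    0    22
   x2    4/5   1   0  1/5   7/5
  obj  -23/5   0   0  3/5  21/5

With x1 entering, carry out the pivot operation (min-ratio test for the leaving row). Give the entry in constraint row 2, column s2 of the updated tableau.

Ratio test on column x1 — row 1: 22/5 = 22/5; row 2: (7/5)/(4/5) = 7/4. Minimum is 7/4 at row 2 (x2 leaves); pivot element 4/5.
Divide row 2 by 4/5; eliminate column x1 from the other rows.
In the new row 2, the s2 entry is the old entry divided by the pivot: (1/5)/(4/5) = 1/4.

1/4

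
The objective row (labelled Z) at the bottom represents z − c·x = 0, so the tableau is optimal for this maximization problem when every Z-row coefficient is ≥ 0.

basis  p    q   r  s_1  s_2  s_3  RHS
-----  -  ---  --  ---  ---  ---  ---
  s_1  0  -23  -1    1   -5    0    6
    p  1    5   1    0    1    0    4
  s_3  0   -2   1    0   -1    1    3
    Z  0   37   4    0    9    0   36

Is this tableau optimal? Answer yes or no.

Every Z-row coefficient is ≥ 0, so the tableau is optimal.

yes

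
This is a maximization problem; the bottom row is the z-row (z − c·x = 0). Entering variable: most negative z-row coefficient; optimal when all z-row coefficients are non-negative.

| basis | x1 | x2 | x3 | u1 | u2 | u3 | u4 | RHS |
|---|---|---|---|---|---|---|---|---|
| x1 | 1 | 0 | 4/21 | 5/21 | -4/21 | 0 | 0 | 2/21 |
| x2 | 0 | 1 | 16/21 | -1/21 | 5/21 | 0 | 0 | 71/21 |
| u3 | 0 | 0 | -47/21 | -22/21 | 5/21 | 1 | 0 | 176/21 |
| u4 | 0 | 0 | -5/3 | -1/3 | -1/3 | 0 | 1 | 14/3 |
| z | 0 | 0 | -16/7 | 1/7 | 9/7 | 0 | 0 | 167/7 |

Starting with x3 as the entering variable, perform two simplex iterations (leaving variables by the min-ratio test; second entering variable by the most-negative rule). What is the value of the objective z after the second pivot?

28

Ratio test on column x3 — row 1: (2/21)/(4/21) = 1/2; row 2: (71/21)/(16/21) = 71/16; row 3: entry -47/21 ≤ 0; row 4: entry -5/3 ≤ 0. Minimum is 1/2 at row 1 (x1 leaves); pivot element 4/21.
Pivot on row 1; the z-row RHS becomes 167/7 − (-16/7)·(1/2) = 25.
Next entering variable (most negative z-row entry -1): u2.
Ratio test on column u2 — row 1: entry -1 ≤ 0; row 2: 3/1 = 3; row 3: entry -2 ≤ 0; row 4: entry -2 ≤ 0. Minimum is 3 at row 2 (x2 leaves); pivot element 1.
After the second pivot the z-row RHS is 25 − (-1)·3 = 28.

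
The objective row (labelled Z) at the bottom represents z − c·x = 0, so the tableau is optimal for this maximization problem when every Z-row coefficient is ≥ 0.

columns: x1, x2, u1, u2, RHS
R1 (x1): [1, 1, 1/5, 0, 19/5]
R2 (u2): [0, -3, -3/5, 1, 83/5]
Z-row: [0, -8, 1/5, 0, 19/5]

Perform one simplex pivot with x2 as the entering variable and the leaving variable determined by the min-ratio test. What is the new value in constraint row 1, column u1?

1/5

Ratio test on column x2 — row 1: (19/5)/1 = 19/5; row 2: entry -3 ≤ 0. Minimum is 19/5 at row 1 (x1 leaves); pivot element 1.
Divide row 1 by 1; eliminate column x2 from the other rows.
In the new row 1, the u1 entry is the old entry divided by the pivot: (1/5)/1 = 1/5.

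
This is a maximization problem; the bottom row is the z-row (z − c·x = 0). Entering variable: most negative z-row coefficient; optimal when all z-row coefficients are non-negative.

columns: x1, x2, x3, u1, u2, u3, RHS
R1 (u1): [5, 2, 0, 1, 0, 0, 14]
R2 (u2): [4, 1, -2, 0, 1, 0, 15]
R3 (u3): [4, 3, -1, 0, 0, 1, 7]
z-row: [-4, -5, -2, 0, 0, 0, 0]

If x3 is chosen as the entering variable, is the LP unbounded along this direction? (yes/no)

Every constraint-row entry in column x3 is ≤ 0, so increasing x3 is unbounded.

yes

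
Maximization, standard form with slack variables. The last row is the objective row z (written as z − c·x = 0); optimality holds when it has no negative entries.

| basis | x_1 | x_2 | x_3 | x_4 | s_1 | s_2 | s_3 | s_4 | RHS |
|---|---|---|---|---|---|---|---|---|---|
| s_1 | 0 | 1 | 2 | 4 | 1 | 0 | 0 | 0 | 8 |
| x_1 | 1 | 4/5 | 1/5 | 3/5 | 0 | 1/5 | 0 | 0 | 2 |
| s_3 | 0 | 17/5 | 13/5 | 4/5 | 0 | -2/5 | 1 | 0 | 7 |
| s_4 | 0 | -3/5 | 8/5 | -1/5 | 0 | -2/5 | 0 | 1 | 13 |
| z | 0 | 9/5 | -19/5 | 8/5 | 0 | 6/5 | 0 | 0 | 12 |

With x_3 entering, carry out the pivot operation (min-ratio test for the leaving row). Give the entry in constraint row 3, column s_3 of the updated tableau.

5/13

Ratio test on column x_3 — row 1: 8/2 = 4; row 2: 2/(1/5) = 10; row 3: 7/(13/5) = 35/13; row 4: 13/(8/5) = 65/8. Minimum is 35/13 at row 3 (s_3 leaves); pivot element 13/5.
Divide row 3 by 13/5; eliminate column x_3 from the other rows.
In the new row 3, the s_3 entry is the old entry divided by the pivot: 1/(13/5) = 5/13.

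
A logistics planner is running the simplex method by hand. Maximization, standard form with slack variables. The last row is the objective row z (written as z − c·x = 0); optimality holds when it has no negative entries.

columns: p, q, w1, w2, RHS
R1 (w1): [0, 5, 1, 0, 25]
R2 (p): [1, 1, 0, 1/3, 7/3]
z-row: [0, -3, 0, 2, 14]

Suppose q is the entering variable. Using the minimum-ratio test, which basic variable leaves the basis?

p

Column q entries and ratios — w1: 25/5 = 5; p: (7/3)/1 = 7/3.
Smallest ratio is 7/3 in the row of p, so p leaves.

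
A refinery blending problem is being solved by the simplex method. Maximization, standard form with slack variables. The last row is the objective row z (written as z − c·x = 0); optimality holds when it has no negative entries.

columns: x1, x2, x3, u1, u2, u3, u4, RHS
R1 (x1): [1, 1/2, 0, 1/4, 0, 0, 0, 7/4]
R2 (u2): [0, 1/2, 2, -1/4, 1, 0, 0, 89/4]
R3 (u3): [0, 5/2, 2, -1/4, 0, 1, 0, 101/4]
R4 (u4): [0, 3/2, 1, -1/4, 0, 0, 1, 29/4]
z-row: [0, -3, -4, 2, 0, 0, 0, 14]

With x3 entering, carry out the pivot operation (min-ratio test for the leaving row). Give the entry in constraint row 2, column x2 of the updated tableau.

Ratio test on column x3 — row 1: entry 0 ≤ 0; row 2: (89/4)/2 = 89/8; row 3: (101/4)/2 = 101/8; row 4: (29/4)/1 = 29/4. Minimum is 29/4 at row 4 (u4 leaves); pivot element 1.
Divide row 4 by 1; eliminate column x3 from the other rows.
Row 2 update in column x2: 1/2 − 2·(3/2) = -5/2.

-5/2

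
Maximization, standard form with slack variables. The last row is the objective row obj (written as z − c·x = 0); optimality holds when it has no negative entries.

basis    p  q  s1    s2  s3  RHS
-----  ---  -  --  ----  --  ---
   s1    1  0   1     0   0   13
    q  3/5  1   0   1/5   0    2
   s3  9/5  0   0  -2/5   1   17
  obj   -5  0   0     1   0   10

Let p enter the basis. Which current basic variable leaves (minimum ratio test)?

q

Column p entries and ratios — s1: 13/1 = 13; q: 2/(3/5) = 10/3; s3: 17/(9/5) = 85/9.
Smallest ratio is 10/3 in the row of q, so q leaves.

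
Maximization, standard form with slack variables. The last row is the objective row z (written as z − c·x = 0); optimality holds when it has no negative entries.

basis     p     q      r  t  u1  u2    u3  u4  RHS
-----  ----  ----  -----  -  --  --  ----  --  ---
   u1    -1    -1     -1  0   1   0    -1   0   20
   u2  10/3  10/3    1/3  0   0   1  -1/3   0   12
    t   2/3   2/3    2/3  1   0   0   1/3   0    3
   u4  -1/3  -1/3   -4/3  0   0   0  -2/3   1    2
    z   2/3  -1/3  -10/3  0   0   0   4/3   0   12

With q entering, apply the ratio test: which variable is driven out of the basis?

Column q entries and ratios — u1: -1 ≤ 0, skip; u2: 12/(10/3) = 18/5; t: 3/(2/3) = 9/2; u4: -1/3 ≤ 0, skip.
Smallest ratio is 18/5 in the row of u2, so u2 leaves.

u2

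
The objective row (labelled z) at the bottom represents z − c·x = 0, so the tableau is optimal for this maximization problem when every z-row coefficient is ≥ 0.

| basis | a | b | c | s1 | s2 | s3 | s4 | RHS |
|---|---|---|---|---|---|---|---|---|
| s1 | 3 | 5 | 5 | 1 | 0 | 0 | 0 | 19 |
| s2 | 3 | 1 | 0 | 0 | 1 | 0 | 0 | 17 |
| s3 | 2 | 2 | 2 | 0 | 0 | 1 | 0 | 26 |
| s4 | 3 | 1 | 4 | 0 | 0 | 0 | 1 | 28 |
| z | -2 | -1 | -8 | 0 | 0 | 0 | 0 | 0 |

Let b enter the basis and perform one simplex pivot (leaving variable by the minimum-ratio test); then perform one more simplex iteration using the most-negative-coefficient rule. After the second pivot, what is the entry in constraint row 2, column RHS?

Ratio test on column b — row 1: 19/5 = 19/5; row 2: 17/1 = 17; row 3: 26/2 = 13; row 4: 28/1 = 28. Minimum is 19/5 at row 1 (s1 leaves); pivot element 5.
Divide row 1 by 5; eliminate column b from the other rows.
Second iteration: most negative z-row entry is -7 in column c, so c enters.
Ratio test on column c — row 1: (19/5)/1 = 19/5; row 2: entry -1 ≤ 0; row 3: entry 0 ≤ 0; row 4: (121/5)/3 = 121/15. Minimum is 19/5 at row 1 (b leaves); pivot element 1.
Divide row 1 by 1; eliminate column c from the other rows.
After both pivots, the entry at constraint row 2, column RHS is 17.

17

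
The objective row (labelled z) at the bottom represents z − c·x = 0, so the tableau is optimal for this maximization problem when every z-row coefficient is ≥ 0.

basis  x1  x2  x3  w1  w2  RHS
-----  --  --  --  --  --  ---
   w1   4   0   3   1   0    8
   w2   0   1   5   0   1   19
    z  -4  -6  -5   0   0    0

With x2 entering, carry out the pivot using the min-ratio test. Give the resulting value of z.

Ratio test on column x2 — row 1: entry 0 ≤ 0; row 2: 19/1 = 19. Minimum is 19 at row 2 (w2 leaves); pivot element 1.
Pivot on row 2; the z-row RHS becomes 0 − (-6)·19 = 114.

114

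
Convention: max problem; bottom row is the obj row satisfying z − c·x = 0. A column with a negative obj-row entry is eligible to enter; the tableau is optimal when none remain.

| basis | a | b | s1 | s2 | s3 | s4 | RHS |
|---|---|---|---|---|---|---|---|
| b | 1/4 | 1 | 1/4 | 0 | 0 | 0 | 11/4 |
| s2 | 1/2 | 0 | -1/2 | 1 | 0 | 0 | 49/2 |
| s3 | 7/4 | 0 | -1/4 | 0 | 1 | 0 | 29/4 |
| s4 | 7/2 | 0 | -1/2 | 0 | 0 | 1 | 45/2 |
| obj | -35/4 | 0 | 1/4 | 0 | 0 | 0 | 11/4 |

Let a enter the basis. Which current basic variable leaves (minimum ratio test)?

Column a entries and ratios — b: (11/4)/(1/4) = 11; s2: (49/2)/(1/2) = 49; s3: (29/4)/(7/4) = 29/7; s4: (45/2)/(7/2) = 45/7.
Smallest ratio is 29/7 in the row of s3, so s3 leaves.

s3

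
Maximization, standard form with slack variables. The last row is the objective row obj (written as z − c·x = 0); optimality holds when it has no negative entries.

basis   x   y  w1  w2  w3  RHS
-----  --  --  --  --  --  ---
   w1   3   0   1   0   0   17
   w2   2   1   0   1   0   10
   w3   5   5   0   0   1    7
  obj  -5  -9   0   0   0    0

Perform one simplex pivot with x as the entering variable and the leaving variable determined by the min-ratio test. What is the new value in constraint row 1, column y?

-3

Ratio test on column x — row 1: 17/3 = 17/3; row 2: 10/2 = 5; row 3: 7/5 = 7/5. Minimum is 7/5 at row 3 (w3 leaves); pivot element 5.
Divide row 3 by 5; eliminate column x from the other rows.
Row 1 update in column y: 0 − 3·1 = -3.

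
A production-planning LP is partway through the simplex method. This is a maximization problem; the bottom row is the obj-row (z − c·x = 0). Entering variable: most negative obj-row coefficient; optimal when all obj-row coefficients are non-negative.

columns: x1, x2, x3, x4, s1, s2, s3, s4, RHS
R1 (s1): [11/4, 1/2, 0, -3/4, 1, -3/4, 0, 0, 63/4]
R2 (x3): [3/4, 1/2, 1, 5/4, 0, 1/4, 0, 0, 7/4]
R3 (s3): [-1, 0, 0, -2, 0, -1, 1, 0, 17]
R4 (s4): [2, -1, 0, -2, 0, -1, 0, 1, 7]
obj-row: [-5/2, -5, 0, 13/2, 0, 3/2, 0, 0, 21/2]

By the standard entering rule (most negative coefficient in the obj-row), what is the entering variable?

x2

Negative obj-row entries: x1: -5/2, x2: -5.
The most negative is -5 in column x2, so x2 enters.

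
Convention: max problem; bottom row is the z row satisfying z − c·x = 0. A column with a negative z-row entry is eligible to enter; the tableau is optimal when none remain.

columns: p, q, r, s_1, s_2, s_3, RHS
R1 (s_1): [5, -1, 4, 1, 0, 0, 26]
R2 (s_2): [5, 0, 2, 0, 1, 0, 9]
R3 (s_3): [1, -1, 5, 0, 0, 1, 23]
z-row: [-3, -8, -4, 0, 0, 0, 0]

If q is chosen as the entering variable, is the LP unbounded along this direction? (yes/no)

yes

Every constraint-row entry in column q is ≤ 0, so increasing q is unbounded.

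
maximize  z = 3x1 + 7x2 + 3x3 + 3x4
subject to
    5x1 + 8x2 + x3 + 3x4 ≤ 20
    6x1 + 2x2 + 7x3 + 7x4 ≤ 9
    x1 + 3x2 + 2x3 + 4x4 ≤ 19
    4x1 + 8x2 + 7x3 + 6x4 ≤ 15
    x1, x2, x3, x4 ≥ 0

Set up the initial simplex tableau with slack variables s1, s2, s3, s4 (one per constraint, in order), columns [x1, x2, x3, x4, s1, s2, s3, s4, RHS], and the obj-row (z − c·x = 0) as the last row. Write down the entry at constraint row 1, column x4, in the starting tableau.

Constraint 1 has coefficient 3 on x4.

3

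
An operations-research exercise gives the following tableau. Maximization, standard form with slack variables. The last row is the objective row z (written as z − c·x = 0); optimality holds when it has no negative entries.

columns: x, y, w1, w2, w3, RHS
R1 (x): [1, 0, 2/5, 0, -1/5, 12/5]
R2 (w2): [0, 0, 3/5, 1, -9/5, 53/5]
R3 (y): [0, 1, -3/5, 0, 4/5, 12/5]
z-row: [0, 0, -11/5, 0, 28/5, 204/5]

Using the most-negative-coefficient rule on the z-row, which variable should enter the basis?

Negative z-row entries: w1: -11/5.
The most negative is -11/5 in column w1, so w1 enters.

w1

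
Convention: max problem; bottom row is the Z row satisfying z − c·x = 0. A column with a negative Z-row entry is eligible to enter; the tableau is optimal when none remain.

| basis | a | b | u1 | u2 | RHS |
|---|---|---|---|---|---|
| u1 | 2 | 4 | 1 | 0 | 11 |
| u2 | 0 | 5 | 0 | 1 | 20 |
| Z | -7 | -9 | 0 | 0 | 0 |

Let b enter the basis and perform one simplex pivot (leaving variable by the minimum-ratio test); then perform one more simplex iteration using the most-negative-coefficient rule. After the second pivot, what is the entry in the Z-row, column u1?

Ratio test on column b — row 1: 11/4 = 11/4; row 2: 20/5 = 4. Minimum is 11/4 at row 1 (u1 leaves); pivot element 4.
Divide row 1 by 4; eliminate column b from the other rows.
Second iteration: most negative Z-row entry is -5/2 in column a, so a enters.
Ratio test on column a — row 1: (11/4)/(1/2) = 11/2; row 2: entry -5/2 ≤ 0. Minimum is 11/2 at row 1 (b leaves); pivot element 1/2.
Divide row 1 by 1/2; eliminate column a from the other rows.
After both pivots, the entry at the Z-row, column u1 is 7/2.

7/2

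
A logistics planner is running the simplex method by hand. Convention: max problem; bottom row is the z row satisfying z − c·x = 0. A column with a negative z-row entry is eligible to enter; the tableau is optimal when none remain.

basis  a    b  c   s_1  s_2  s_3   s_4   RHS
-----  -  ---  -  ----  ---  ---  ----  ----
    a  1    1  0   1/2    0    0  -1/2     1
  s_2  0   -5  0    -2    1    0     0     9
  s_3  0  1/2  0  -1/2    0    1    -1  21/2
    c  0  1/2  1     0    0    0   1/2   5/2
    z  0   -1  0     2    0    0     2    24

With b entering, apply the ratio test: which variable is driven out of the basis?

Column b entries and ratios — a: 1/1 = 1; s_2: -5 ≤ 0, skip; s_3: (21/2)/(1/2) = 21; c: (5/2)/(1/2) = 5.
Smallest ratio is 1 in the row of a, so a leaves.

a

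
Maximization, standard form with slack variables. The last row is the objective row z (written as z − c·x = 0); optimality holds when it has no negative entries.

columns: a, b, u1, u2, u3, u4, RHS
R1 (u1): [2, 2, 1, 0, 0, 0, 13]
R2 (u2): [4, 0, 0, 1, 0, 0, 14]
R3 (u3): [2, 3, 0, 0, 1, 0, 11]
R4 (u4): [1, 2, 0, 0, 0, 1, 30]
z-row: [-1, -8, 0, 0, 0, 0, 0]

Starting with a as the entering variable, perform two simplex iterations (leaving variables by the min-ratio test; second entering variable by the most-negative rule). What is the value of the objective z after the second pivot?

Ratio test on column a — row 1: 13/2 = 13/2; row 2: 14/4 = 7/2; row 3: 11/2 = 11/2; row 4: 30/1 = 30. Minimum is 7/2 at row 2 (u2 leaves); pivot element 4.
Pivot on row 2; the z-row RHS becomes 0 − (-1)·(7/2) = 7/2.
Next entering variable (most negative z-row entry -8): b.
Ratio test on column b — row 1: 6/2 = 3; row 2: entry 0 ≤ 0; row 3: 4/3 = 4/3; row 4: (53/2)/2 = 53/4. Minimum is 4/3 at row 3 (u3 leaves); pivot element 3.
After the second pivot the z-row RHS is 7/2 − (-8)·(4/3) = 85/6.

85/6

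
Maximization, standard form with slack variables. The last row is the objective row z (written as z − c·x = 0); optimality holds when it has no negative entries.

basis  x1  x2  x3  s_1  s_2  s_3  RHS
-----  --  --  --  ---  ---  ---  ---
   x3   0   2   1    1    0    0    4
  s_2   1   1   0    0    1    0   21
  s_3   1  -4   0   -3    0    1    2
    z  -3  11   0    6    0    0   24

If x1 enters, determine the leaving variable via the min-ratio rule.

Column x1 entries and ratios — x3: 0 ≤ 0, skip; s_2: 21/1 = 21; s_3: 2/1 = 2.
Smallest ratio is 2 in the row of s_3, so s_3 leaves.

s_3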